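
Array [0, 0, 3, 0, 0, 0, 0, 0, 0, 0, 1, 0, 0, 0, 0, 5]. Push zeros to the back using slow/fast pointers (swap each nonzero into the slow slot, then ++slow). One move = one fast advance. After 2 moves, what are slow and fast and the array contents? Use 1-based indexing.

slow=1 fast=1: a[fast]=0, fast++
slow=1 fast=2: a[fast]=0, fast++

slow=1, fast=3, a=[0, 0, 3, 0, 0, 0, 0, 0, 0, 0, 1, 0, 0, 0, 0, 5]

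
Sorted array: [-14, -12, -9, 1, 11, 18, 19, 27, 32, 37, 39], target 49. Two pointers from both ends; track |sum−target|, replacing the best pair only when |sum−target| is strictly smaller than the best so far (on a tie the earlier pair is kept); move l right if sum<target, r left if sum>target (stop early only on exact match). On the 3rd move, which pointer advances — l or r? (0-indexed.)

l

[0,10] -14+39=25 d=24 * → l++
[1,10] -12+39=27 d=22 * → l++
[2,10] -9+39=30 d=19 * → l++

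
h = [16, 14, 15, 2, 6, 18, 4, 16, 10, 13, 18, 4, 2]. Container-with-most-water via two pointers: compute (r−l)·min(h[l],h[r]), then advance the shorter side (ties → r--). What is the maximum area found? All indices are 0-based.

[0,12] min(16,2)*12=24 best=24 * → r--
[0,11] min(16,4)*11=44 best=44 * → r--
[0,10] min(16,18)*10=160 best=160 * → l++
[1,10] min(14,18)*9=126 best=160 → l++
[2,10] min(15,18)*8=120 best=160 → l++
[3,10] min(2,18)*7=14 best=160 → l++
[4,10] min(6,18)*6=36 best=160 → l++
[5,10] min(18,18)*5=90 best=160 → r--
[5,9] min(18,13)*4=52 best=160 → r--
[5,8] min(18,10)*3=30 best=160 → r--
[5,7] min(18,16)*2=32 best=160 → r--
[5,6] min(18,4)*1=4 best=160 → r--

max area = 160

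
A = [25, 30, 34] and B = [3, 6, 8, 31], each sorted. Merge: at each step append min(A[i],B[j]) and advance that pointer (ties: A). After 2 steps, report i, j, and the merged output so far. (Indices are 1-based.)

i=1 j=1: A[i]=25>B[j]=3 take 3, j++
i=1 j=2: A[i]=25>B[j]=6 take 6, j++

i=1, j=3, merged so far=[3, 6]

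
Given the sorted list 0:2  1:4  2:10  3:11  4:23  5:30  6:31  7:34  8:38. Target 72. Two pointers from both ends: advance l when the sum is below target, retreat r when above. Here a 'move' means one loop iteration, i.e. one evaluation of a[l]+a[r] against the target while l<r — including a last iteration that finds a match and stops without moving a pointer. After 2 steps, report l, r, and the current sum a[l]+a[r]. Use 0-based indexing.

[0,8] 2+38=40 <72 → l++
[1,8] 4+38=42 <72 → l++

l=2, r=8, sum=48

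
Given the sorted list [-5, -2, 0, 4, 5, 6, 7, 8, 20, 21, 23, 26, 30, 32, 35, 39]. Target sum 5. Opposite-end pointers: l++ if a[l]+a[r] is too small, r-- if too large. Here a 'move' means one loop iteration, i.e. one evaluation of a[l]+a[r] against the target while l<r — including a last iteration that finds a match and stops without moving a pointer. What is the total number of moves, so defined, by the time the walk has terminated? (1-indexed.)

[1,16] -5+39=34 >5 → r--
[1,15] -5+35=30 >5 → r--
[1,14] -5+32=27 >5 → r--
[1,13] -5+30=25 >5 → r--
[1,12] -5+26=21 >5 → r--
[1,11] -5+23=18 >5 → r--
[1,10] -5+21=16 >5 → r--
[1,9] -5+20=15 >5 → r--
[1,8] -5+8=3 <5 → l++
[2,8] -2+8=6 >5 → r--
[2,7] -2+7=5 → found

11 moves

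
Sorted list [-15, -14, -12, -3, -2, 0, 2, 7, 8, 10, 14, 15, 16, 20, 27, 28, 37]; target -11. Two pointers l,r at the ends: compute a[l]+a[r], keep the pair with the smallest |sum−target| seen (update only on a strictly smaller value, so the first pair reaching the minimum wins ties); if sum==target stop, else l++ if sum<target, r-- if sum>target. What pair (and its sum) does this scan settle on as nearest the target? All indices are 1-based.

pair (-14, 2) with sum -12 (|Δ|=1)

l=1 r=17: -15+37=22 d=33 *, r--
l=1 r=16: -15+28=13 d=24 *, r--
l=1 r=15: -15+27=12 d=23 *, r--
l=1 r=14: -15+20=5 d=16 *, r--
l=1 r=13: -15+16=1 d=12 *, r--
l=1 r=12: -15+15=0 d=11 *, r--
l=1 r=11: -15+14=-1 d=10 *, r--
l=1 r=10: -15+10=-5 d=6 *, r--
l=1 r=9: -15+8=-7 d=4 *, r--
l=1 r=8: -15+7=-8 d=3 *, r--
l=1 r=7: -15+2=-13 d=2 *, l++
l=2 r=7: -14+2=-12 d=1 *, l++
l=3 r=7: -12+2=-10 d=1, r--
l=3 r=6: -12+0=-12 d=1, l++
l=4 r=6: -3+0=-3 d=8, r--
l=4 r=5: -3+-2=-5 d=6, r--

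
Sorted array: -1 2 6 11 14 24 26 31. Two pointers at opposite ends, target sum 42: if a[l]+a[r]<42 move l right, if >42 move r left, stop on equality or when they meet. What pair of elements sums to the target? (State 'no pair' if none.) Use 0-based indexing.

(11, 31)

[0,7] -1+31=30 <42 → l++
[1,7] 2+31=33 <42 → l++
[2,7] 6+31=37 <42 → l++
[3,7] 11+31=42 → found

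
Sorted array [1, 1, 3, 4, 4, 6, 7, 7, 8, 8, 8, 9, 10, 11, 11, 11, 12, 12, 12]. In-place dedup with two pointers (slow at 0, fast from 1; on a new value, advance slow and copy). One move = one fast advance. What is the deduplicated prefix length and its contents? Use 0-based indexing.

length 10; prefix = [1, 3, 4, 6, 7, 8, 9, 10, 11, 12]

slow=0 fast=1: a[fast]=1=a[slow] dup, fast++
slow=0 fast=2: a[fast]=3≠a[slow]=1 write a[1]=3, slow++,fast++
slow=1 fast=3: a[fast]=4≠a[slow]=3 write a[2]=4, slow++,fast++
slow=2 fast=4: a[fast]=4=a[slow] dup, fast++
slow=2 fast=5: a[fast]=6≠a[slow]=4 write a[3]=6, slow++,fast++
slow=3 fast=6: a[fast]=7≠a[slow]=6 write a[4]=7, slow++,fast++
slow=4 fast=7: a[fast]=7=a[slow] dup, fast++
slow=4 fast=8: a[fast]=8≠a[slow]=7 write a[5]=8, slow++,fast++
slow=5 fast=9: a[fast]=8=a[slow] dup, fast++
slow=5 fast=10: a[fast]=8=a[slow] dup, fast++
slow=5 fast=11: a[fast]=9≠a[slow]=8 write a[6]=9, slow++,fast++
slow=6 fast=12: a[fast]=10≠a[slow]=9 write a[7]=10, slow++,fast++
slow=7 fast=13: a[fast]=11≠a[slow]=10 write a[8]=11, slow++,fast++
slow=8 fast=14: a[fast]=11=a[slow] dup, fast++
slow=8 fast=15: a[fast]=11=a[slow] dup, fast++
slow=8 fast=16: a[fast]=12≠a[slow]=11 write a[9]=12, slow++,fast++
slow=9 fast=17: a[fast]=12=a[slow] dup, fast++
slow=9 fast=18: a[fast]=12=a[slow] dup, fast++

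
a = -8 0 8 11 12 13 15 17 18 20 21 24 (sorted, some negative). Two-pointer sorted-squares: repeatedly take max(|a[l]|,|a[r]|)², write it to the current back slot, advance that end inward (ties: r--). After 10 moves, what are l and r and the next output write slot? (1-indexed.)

l=1 r=12: |-8|<=|24| out[12]=576, r--
l=1 r=11: |-8|<=|21| out[11]=441, r--
l=1 r=10: |-8|<=|20| out[10]=400, r--
l=1 r=9: |-8|<=|18| out[9]=324, r--
l=1 r=8: |-8|<=|17| out[8]=289, r--
l=1 r=7: |-8|<=|15| out[7]=225, r--
l=1 r=6: |-8|<=|13| out[6]=169, r--
l=1 r=5: |-8|<=|12| out[5]=144, r--
l=1 r=4: |-8|<=|11| out[4]=121, r--
l=1 r=3: |-8|<=|8| out[3]=64, r--

l=1, r=2, next write slot=2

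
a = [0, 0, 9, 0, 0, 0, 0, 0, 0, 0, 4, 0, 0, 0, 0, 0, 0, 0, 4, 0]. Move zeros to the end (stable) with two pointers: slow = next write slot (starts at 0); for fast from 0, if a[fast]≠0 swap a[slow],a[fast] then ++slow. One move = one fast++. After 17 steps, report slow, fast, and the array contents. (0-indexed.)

(s=0,f=0) a[fast]=0 → fast++
(s=0,f=1) a[fast]=0 → fast++
(s=0,f=2) a[fast]=9≠0 swap→a[0]=9 → slow++,fast++
(s=1,f=3) a[fast]=0 → fast++
(s=1,f=4) a[fast]=0 → fast++
(s=1,f=5) a[fast]=0 → fast++
(s=1,f=6) a[fast]=0 → fast++
(s=1,f=7) a[fast]=0 → fast++
(s=1,f=8) a[fast]=0 → fast++
(s=1,f=9) a[fast]=0 → fast++
(s=1,f=10) a[fast]=4≠0 swap→a[1]=4 → slow++,fast++
(s=2,f=11) a[fast]=0 → fast++
(s=2,f=12) a[fast]=0 → fast++
(s=2,f=13) a[fast]=0 → fast++
(s=2,f=14) a[fast]=0 → fast++
(s=2,f=15) a[fast]=0 → fast++
(s=2,f=16) a[fast]=0 → fast++

slow=2, fast=17, a=[9, 4, 0, 0, 0, 0, 0, 0, 0, 0, 0, 0, 0, 0, 0, 0, 0, 0, 4, 0]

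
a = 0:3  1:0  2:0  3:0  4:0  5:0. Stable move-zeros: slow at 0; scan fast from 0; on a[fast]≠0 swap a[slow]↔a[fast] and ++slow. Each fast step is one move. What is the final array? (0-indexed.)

[3, 0, 0, 0, 0, 0]

slow=0 fast=0: a[fast]=3≠0 swap→a[0]=3, slow++,fast++
slow=1 fast=1: a[fast]=0, fast++
slow=1 fast=2: a[fast]=0, fast++
slow=1 fast=3: a[fast]=0, fast++
slow=1 fast=4: a[fast]=0, fast++
slow=1 fast=5: a[fast]=0, fast++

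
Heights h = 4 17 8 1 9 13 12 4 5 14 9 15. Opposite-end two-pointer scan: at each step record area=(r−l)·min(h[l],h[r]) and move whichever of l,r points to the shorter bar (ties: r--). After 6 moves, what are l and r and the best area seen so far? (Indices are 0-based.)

l=1, r=6, best area=150

[0,11] min(4,15)*11=44 best=44 * → l++
[1,11] min(17,15)*10=150 best=150 * → r--
[1,10] min(17,9)*9=81 best=150 → r--
[1,9] min(17,14)*8=112 best=150 → r--
[1,8] min(17,5)*7=35 best=150 → r--
[1,7] min(17,4)*6=24 best=150 → r--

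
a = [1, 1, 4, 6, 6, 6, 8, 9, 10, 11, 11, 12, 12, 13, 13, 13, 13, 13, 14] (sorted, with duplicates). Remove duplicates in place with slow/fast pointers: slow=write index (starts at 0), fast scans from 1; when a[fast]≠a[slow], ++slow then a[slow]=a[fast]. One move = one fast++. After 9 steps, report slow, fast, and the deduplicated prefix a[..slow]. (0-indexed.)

slow=6, fast=10, prefix=[1, 4, 6, 8, 9, 10, 11]

(s=0,f=1) a[fast]=1=a[slow] dup → fast++
(s=0,f=2) a[fast]=4≠a[slow]=1 write a[1]=4 → slow++,fast++
(s=1,f=3) a[fast]=6≠a[slow]=4 write a[2]=6 → slow++,fast++
(s=2,f=4) a[fast]=6=a[slow] dup → fast++
(s=2,f=5) a[fast]=6=a[slow] dup → fast++
(s=2,f=6) a[fast]=8≠a[slow]=6 write a[3]=8 → slow++,fast++
(s=3,f=7) a[fast]=9≠a[slow]=8 write a[4]=9 → slow++,fast++
(s=4,f=8) a[fast]=10≠a[slow]=9 write a[5]=10 → slow++,fast++
(s=5,f=9) a[fast]=11≠a[slow]=10 write a[6]=11 → slow++,fast++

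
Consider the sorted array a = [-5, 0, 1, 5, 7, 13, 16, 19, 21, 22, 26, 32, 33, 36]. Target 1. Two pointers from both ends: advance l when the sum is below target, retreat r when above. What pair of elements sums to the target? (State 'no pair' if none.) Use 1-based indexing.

l=1 r=14: -5+36=31 >1, r--
l=1 r=13: -5+33=28 >1, r--
l=1 r=12: -5+32=27 >1, r--
l=1 r=11: -5+26=21 >1, r--
l=1 r=10: -5+22=17 >1, r--
l=1 r=9: -5+21=16 >1, r--
l=1 r=8: -5+19=14 >1, r--
l=1 r=7: -5+16=11 >1, r--
l=1 r=6: -5+13=8 >1, r--
l=1 r=5: -5+7=2 >1, r--
l=1 r=4: -5+5=0 <1, l++
l=2 r=4: 0+5=5 >1, r--
l=2 r=3: 0+1=1, found

(0, 1)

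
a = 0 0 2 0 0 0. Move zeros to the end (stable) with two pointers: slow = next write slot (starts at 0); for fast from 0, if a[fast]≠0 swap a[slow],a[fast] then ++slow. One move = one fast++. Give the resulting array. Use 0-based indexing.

[2, 0, 0, 0, 0, 0]

(s=0,f=0) a[fast]=0 → fast++
(s=0,f=1) a[fast]=0 → fast++
(s=0,f=2) a[fast]=2≠0 swap→a[0]=2 → slow++,fast++
(s=1,f=3) a[fast]=0 → fast++
(s=1,f=4) a[fast]=0 → fast++
(s=1,f=5) a[fast]=0 → fast++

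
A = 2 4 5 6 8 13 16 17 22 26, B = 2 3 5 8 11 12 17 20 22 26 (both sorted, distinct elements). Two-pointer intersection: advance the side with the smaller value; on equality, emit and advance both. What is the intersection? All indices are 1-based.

intersection = [2, 5, 8, 17, 22, 26]

i=1 j=1: 2==2 emit, i++,j++
i=2 j=2: 4>3, j++
i=2 j=3: 4<5, i++
i=3 j=3: 5==5 emit, i++,j++
i=4 j=4: 6<8, i++
i=5 j=4: 8==8 emit, i++,j++
i=6 j=5: 13>11, j++
i=6 j=6: 13>12, j++
i=6 j=7: 13<17, i++
i=7 j=7: 16<17, i++
i=8 j=7: 17==17 emit, i++,j++
i=9 j=8: 22>20, j++
i=9 j=9: 22==22 emit, i++,j++
i=10 j=10: 26==26 emit, i++,j++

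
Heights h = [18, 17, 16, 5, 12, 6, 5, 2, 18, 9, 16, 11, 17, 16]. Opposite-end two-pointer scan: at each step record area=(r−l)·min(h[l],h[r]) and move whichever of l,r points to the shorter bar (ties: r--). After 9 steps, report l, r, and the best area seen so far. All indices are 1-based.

[1,14] min(18,16)*13=208 best=208 * → r--
[1,13] min(18,17)*12=204 best=208 → r--
[1,12] min(18,11)*11=121 best=208 → r--
[1,11] min(18,16)*10=160 best=208 → r--
[1,10] min(18,9)*9=81 best=208 → r--
[1,9] min(18,18)*8=144 best=208 → r--
[1,8] min(18,2)*7=14 best=208 → r--
[1,7] min(18,5)*6=30 best=208 → r--
[1,6] min(18,6)*5=30 best=208 → r--

l=1, r=5, best area=208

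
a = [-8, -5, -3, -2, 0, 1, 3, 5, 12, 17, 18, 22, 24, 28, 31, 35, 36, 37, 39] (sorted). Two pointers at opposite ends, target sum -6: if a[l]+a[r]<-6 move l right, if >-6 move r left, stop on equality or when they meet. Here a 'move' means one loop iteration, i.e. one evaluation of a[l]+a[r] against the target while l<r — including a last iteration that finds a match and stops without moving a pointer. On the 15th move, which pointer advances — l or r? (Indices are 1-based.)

[1,19] -8+39=31 >-6 → r--
[1,18] -8+37=29 >-6 → r--
[1,17] -8+36=28 >-6 → r--
[1,16] -8+35=27 >-6 → r--
[1,15] -8+31=23 >-6 → r--
[1,14] -8+28=20 >-6 → r--
[1,13] -8+24=16 >-6 → r--
[1,12] -8+22=14 >-6 → r--
[1,11] -8+18=10 >-6 → r--
[1,10] -8+17=9 >-6 → r--
[1,9] -8+12=4 >-6 → r--
[1,8] -8+5=-3 >-6 → r--
[1,7] -8+3=-5 >-6 → r--
[1,6] -8+1=-7 <-6 → l++
[2,6] -5+1=-4 >-6 → r--

r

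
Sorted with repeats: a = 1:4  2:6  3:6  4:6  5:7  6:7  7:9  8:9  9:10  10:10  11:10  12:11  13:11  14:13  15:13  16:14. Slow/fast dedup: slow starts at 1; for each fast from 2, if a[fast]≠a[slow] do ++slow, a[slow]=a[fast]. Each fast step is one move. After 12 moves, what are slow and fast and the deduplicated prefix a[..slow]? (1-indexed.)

slow=6, fast=14, prefix=[4, 6, 7, 9, 10, 11]

(s=1,f=2) a[fast]=6≠a[slow]=4 write a[2]=6 → slow++,fast++
(s=2,f=3) a[fast]=6=a[slow] dup → fast++
(s=2,f=4) a[fast]=6=a[slow] dup → fast++
(s=2,f=5) a[fast]=7≠a[slow]=6 write a[3]=7 → slow++,fast++
(s=3,f=6) a[fast]=7=a[slow] dup → fast++
(s=3,f=7) a[fast]=9≠a[slow]=7 write a[4]=9 → slow++,fast++
(s=4,f=8) a[fast]=9=a[slow] dup → fast++
(s=4,f=9) a[fast]=10≠a[slow]=9 write a[5]=10 → slow++,fast++
(s=5,f=10) a[fast]=10=a[slow] dup → fast++
(s=5,f=11) a[fast]=10=a[slow] dup → fast++
(s=5,f=12) a[fast]=11≠a[slow]=10 write a[6]=11 → slow++,fast++
(s=6,f=13) a[fast]=11=a[slow] dup → fast++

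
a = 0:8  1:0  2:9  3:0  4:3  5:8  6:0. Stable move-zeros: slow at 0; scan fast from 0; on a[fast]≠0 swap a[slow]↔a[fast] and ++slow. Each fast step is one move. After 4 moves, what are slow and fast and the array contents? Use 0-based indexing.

slow=2, fast=4, a=[8, 9, 0, 0, 3, 8, 0]

(s=0,f=0) a[fast]=8≠0 swap→a[0]=8 → slow++,fast++
(s=1,f=1) a[fast]=0 → fast++
(s=1,f=2) a[fast]=9≠0 swap→a[1]=9 → slow++,fast++
(s=2,f=3) a[fast]=0 → fast++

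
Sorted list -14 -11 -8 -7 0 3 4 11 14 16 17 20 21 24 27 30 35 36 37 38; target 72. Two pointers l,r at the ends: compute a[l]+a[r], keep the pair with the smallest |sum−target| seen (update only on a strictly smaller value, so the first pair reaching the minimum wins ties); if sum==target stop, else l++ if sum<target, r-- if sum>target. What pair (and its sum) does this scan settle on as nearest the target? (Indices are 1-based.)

[1,20] -14+38=24 d=48 * → l++
[2,20] -11+38=27 d=45 * → l++
[3,20] -8+38=30 d=42 * → l++
[4,20] -7+38=31 d=41 * → l++
[5,20] 0+38=38 d=34 * → l++
[6,20] 3+38=41 d=31 * → l++
[7,20] 4+38=42 d=30 * → l++
[8,20] 11+38=49 d=23 * → l++
[9,20] 14+38=52 d=20 * → l++
[10,20] 16+38=54 d=18 * → l++
[11,20] 17+38=55 d=17 * → l++
[12,20] 20+38=58 d=14 * → l++
[13,20] 21+38=59 d=13 * → l++
[14,20] 24+38=62 d=10 * → l++
[15,20] 27+38=65 d=7 * → l++
[16,20] 30+38=68 d=4 * → l++
[17,20] 35+38=73 d=1 * → r--
[17,19] 35+37=72 d=0 * → stop

pair (35, 37) with sum 72 (|Δ|=0)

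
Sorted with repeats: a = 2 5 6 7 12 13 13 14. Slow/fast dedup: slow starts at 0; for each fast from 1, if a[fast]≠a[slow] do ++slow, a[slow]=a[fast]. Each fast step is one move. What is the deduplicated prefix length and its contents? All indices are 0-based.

length 7; prefix = [2, 5, 6, 7, 12, 13, 14]

slow=0 fast=1: a[fast]=5≠a[slow]=2 write a[1]=5, slow++,fast++
slow=1 fast=2: a[fast]=6≠a[slow]=5 write a[2]=6, slow++,fast++
slow=2 fast=3: a[fast]=7≠a[slow]=6 write a[3]=7, slow++,fast++
slow=3 fast=4: a[fast]=12≠a[slow]=7 write a[4]=12, slow++,fast++
slow=4 fast=5: a[fast]=13≠a[slow]=12 write a[5]=13, slow++,fast++
slow=5 fast=6: a[fast]=13=a[slow] dup, fast++
slow=5 fast=7: a[fast]=14≠a[slow]=13 write a[6]=14, slow++,fast++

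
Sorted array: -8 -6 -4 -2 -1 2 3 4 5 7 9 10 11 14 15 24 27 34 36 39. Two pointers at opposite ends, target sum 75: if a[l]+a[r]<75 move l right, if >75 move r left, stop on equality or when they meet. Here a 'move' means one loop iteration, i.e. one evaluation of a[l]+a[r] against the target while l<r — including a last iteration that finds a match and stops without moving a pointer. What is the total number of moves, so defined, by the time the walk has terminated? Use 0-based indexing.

l=0 r=19: -8+39=31 <75, l++
l=1 r=19: -6+39=33 <75, l++
l=2 r=19: -4+39=35 <75, l++
l=3 r=19: -2+39=37 <75, l++
l=4 r=19: -1+39=38 <75, l++
l=5 r=19: 2+39=41 <75, l++
l=6 r=19: 3+39=42 <75, l++
l=7 r=19: 4+39=43 <75, l++
l=8 r=19: 5+39=44 <75, l++
l=9 r=19: 7+39=46 <75, l++
l=10 r=19: 9+39=48 <75, l++
l=11 r=19: 10+39=49 <75, l++
l=12 r=19: 11+39=50 <75, l++
l=13 r=19: 14+39=53 <75, l++
l=14 r=19: 15+39=54 <75, l++
l=15 r=19: 24+39=63 <75, l++
l=16 r=19: 27+39=66 <75, l++
l=17 r=19: 34+39=73 <75, l++
l=18 r=19: 36+39=75, found

19 moves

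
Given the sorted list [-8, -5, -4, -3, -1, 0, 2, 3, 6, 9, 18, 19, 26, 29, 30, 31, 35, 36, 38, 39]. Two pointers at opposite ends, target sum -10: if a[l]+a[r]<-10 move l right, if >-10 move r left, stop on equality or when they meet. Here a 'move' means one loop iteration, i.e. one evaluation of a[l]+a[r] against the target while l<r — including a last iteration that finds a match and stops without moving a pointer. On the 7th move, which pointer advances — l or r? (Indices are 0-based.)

l=0 r=19: -8+39=31 >-10, r--
l=0 r=18: -8+38=30 >-10, r--
l=0 r=17: -8+36=28 >-10, r--
l=0 r=16: -8+35=27 >-10, r--
l=0 r=15: -8+31=23 >-10, r--
l=0 r=14: -8+30=22 >-10, r--
l=0 r=13: -8+29=21 >-10, r--

r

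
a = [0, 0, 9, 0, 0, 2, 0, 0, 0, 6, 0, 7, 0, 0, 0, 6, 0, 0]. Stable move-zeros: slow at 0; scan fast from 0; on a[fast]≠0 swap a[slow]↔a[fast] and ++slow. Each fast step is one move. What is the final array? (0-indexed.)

[9, 2, 6, 7, 6, 0, 0, 0, 0, 0, 0, 0, 0, 0, 0, 0, 0, 0]

slow=0 fast=0: a[fast]=0, fast++
slow=0 fast=1: a[fast]=0, fast++
slow=0 fast=2: a[fast]=9≠0 swap→a[0]=9, slow++,fast++
slow=1 fast=3: a[fast]=0, fast++
slow=1 fast=4: a[fast]=0, fast++
slow=1 fast=5: a[fast]=2≠0 swap→a[1]=2, slow++,fast++
slow=2 fast=6: a[fast]=0, fast++
slow=2 fast=7: a[fast]=0, fast++
slow=2 fast=8: a[fast]=0, fast++
slow=2 fast=9: a[fast]=6≠0 swap→a[2]=6, slow++,fast++
slow=3 fast=10: a[fast]=0, fast++
slow=3 fast=11: a[fast]=7≠0 swap→a[3]=7, slow++,fast++
slow=4 fast=12: a[fast]=0, fast++
slow=4 fast=13: a[fast]=0, fast++
slow=4 fast=14: a[fast]=0, fast++
slow=4 fast=15: a[fast]=6≠0 swap→a[4]=6, slow++,fast++
slow=5 fast=16: a[fast]=0, fast++
slow=5 fast=17: a[fast]=0, fast++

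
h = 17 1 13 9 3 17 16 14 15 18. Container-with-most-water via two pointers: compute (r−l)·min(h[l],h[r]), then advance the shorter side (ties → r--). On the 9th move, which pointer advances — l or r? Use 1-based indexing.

l

[1,10] min(17,18)*9=153 best=153 * → l++
[2,10] min(1,18)*8=8 best=153 → l++
[3,10] min(13,18)*7=91 best=153 → l++
[4,10] min(9,18)*6=54 best=153 → l++
[5,10] min(3,18)*5=15 best=153 → l++
[6,10] min(17,18)*4=68 best=153 → l++
[7,10] min(16,18)*3=48 best=153 → l++
[8,10] min(14,18)*2=28 best=153 → l++
[9,10] min(15,18)*1=15 best=153 → l++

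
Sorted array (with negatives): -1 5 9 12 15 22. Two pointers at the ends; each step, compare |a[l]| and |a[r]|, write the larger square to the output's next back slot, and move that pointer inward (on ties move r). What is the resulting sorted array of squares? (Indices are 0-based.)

[1, 25, 81, 144, 225, 484]

l=0 r=5: |-1|<=|22| out[5]=484, r--
l=0 r=4: |-1|<=|15| out[4]=225, r--
l=0 r=3: |-1|<=|12| out[3]=144, r--
l=0 r=2: |-1|<=|9| out[2]=81, r--
l=0 r=1: |-1|<=|5| out[1]=25, r--
l=0 r=0: |-1|<=|-1| out[0]=1, r--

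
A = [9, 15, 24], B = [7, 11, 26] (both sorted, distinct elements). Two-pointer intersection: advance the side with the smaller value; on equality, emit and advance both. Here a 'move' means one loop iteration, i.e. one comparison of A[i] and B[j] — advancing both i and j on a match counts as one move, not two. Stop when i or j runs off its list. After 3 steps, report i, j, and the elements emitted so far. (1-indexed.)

i=1 j=1: 9>7, j++
i=1 j=2: 9<11, i++
i=2 j=2: 15>11, j++

i=2, j=3, emitted=[]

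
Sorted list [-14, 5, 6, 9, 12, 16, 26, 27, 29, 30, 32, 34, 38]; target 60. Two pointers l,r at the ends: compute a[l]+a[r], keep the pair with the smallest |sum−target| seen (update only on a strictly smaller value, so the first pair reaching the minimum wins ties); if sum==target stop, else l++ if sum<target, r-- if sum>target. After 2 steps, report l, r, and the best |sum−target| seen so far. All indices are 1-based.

l=3, r=13, best |Δ|=17

[1,13] -14+38=24 d=36 * → l++
[2,13] 5+38=43 d=17 * → l++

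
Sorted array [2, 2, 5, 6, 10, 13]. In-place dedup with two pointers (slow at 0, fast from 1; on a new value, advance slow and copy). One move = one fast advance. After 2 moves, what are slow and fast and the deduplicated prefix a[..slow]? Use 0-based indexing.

slow=1, fast=3, prefix=[2, 5]

(s=0,f=1) a[fast]=2=a[slow] dup → fast++
(s=0,f=2) a[fast]=5≠a[slow]=2 write a[1]=5 → slow++,fast++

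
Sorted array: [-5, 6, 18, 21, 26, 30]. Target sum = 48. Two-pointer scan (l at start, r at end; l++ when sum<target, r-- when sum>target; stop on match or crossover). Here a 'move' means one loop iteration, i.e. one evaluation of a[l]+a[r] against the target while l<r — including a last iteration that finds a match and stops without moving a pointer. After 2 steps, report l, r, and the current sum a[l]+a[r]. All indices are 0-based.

l=2, r=5, sum=48

[0,5] -5+30=25 <48 → l++
[1,5] 6+30=36 <48 → l++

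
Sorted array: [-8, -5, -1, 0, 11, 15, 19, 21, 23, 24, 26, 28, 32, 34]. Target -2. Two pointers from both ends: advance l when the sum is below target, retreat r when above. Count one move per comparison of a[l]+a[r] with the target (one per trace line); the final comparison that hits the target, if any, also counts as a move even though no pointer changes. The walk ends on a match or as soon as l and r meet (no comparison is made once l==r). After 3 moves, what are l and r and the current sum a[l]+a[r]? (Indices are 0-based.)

l=0, r=10, sum=18

[0,13] -8+34=26 >-2 → r--
[0,12] -8+32=24 >-2 → r--
[0,11] -8+28=20 >-2 → r--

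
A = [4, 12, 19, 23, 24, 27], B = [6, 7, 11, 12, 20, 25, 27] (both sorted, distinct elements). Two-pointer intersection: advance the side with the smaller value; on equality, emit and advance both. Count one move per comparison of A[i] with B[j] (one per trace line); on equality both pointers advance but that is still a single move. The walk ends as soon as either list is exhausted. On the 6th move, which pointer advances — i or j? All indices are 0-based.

[i=0,j=0] 4<6 → i++
[i=1,j=0] 12>6 → j++
[i=1,j=1] 12>7 → j++
[i=1,j=2] 12>11 → j++
[i=1,j=3] 12==12 emit → i++,j++
[i=2,j=4] 19<20 → i++

i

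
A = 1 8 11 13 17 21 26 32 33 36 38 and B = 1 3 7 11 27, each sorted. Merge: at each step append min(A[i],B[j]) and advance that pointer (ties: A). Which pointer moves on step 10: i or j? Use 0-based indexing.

[i=0,j=0] A[i]=1<=B[j]=1 take 1 → i++
[i=1,j=0] A[i]=8>B[j]=1 take 1 → j++
[i=1,j=1] A[i]=8>B[j]=3 take 3 → j++
[i=1,j=2] A[i]=8>B[j]=7 take 7 → j++
[i=1,j=3] A[i]=8<=B[j]=11 take 8 → i++
[i=2,j=3] A[i]=11<=B[j]=11 take 11 → i++
[i=3,j=3] A[i]=13>B[j]=11 take 11 → j++
[i=3,j=4] A[i]=13<=B[j]=27 take 13 → i++
[i=4,j=4] A[i]=17<=B[j]=27 take 17 → i++
[i=5,j=4] A[i]=21<=B[j]=27 take 21 → i++

i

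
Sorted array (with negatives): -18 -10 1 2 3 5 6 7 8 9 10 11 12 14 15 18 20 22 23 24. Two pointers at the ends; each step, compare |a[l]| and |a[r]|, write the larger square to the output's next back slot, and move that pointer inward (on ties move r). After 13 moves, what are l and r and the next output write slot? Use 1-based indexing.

l=3, r=9, next write slot=7

l=1 r=20: |-18|<=|24| out[20]=576, r--
l=1 r=19: |-18|<=|23| out[19]=529, r--
l=1 r=18: |-18|<=|22| out[18]=484, r--
l=1 r=17: |-18|<=|20| out[17]=400, r--
l=1 r=16: |-18|<=|18| out[16]=324, r--
l=1 r=15: |-18|>|15| out[15]=324, l++
l=2 r=15: |-10|<=|15| out[14]=225, r--
l=2 r=14: |-10|<=|14| out[13]=196, r--
l=2 r=13: |-10|<=|12| out[12]=144, r--
l=2 r=12: |-10|<=|11| out[11]=121, r--
l=2 r=11: |-10|<=|10| out[10]=100, r--
l=2 r=10: |-10|>|9| out[9]=100, l++
l=3 r=10: |1|<=|9| out[8]=81, r--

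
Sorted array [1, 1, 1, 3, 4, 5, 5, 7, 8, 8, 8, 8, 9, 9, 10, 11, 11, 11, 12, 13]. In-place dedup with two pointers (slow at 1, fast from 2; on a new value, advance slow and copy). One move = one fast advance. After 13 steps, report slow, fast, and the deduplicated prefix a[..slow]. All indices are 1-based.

slow=1 fast=2: a[fast]=1=a[slow] dup, fast++
slow=1 fast=3: a[fast]=1=a[slow] dup, fast++
slow=1 fast=4: a[fast]=3≠a[slow]=1 write a[2]=3, slow++,fast++
slow=2 fast=5: a[fast]=4≠a[slow]=3 write a[3]=4, slow++,fast++
slow=3 fast=6: a[fast]=5≠a[slow]=4 write a[4]=5, slow++,fast++
slow=4 fast=7: a[fast]=5=a[slow] dup, fast++
slow=4 fast=8: a[fast]=7≠a[slow]=5 write a[5]=7, slow++,fast++
slow=5 fast=9: a[fast]=8≠a[slow]=7 write a[6]=8, slow++,fast++
slow=6 fast=10: a[fast]=8=a[slow] dup, fast++
slow=6 fast=11: a[fast]=8=a[slow] dup, fast++
slow=6 fast=12: a[fast]=8=a[slow] dup, fast++
slow=6 fast=13: a[fast]=9≠a[slow]=8 write a[7]=9, slow++,fast++
slow=7 fast=14: a[fast]=9=a[slow] dup, fast++

slow=7, fast=15, prefix=[1, 3, 4, 5, 7, 8, 9]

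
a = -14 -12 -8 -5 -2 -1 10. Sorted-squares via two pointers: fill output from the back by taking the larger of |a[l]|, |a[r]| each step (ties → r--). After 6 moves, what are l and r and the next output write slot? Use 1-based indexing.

l=6, r=6, next write slot=1

[1,7] |-14|>|10| out[7]=196 → l++
[2,7] |-12|>|10| out[6]=144 → l++
[3,7] |-8|<=|10| out[5]=100 → r--
[3,6] |-8|>|-1| out[4]=64 → l++
[4,6] |-5|>|-1| out[3]=25 → l++
[5,6] |-2|>|-1| out[2]=4 → l++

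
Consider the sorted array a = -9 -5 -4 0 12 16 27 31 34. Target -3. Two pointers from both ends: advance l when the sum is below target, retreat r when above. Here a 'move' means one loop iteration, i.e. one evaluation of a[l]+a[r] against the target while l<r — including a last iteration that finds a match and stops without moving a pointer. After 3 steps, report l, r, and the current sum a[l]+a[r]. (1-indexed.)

l=1, r=6, sum=7

l=1 r=9: -9+34=25 >-3, r--
l=1 r=8: -9+31=22 >-3, r--
l=1 r=7: -9+27=18 >-3, r--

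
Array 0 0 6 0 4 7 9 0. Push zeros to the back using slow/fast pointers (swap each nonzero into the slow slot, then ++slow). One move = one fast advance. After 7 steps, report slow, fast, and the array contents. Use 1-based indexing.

slow=1 fast=1: a[fast]=0, fast++
slow=1 fast=2: a[fast]=0, fast++
slow=1 fast=3: a[fast]=6≠0 swap→a[1]=6, slow++,fast++
slow=2 fast=4: a[fast]=0, fast++
slow=2 fast=5: a[fast]=4≠0 swap→a[2]=4, slow++,fast++
slow=3 fast=6: a[fast]=7≠0 swap→a[3]=7, slow++,fast++
slow=4 fast=7: a[fast]=9≠0 swap→a[4]=9, slow++,fast++

slow=5, fast=8, a=[6, 4, 7, 9, 0, 0, 0, 0]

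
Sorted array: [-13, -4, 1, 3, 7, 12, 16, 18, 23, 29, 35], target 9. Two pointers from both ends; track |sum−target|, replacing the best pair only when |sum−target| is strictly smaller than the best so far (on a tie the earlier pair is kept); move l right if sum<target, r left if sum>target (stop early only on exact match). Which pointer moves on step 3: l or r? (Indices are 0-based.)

l=0 r=10: -13+35=22 d=13 *, r--
l=0 r=9: -13+29=16 d=7 *, r--
l=0 r=8: -13+23=10 d=1 *, r--

r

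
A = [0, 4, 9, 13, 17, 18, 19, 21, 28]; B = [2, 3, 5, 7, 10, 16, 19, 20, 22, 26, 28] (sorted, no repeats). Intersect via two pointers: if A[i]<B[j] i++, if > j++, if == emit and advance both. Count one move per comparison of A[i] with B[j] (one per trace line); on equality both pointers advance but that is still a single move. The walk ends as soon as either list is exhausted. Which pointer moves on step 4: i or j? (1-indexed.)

[i=1,j=1] 0<2 → i++
[i=2,j=1] 4>2 → j++
[i=2,j=2] 4>3 → j++
[i=2,j=3] 4<5 → i++

i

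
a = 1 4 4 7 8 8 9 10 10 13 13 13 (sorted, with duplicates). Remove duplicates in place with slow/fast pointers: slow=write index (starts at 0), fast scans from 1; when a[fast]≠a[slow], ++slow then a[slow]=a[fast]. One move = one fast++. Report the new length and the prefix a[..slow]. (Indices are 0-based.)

length 7; prefix = [1, 4, 7, 8, 9, 10, 13]

(s=0,f=1) a[fast]=4≠a[slow]=1 write a[1]=4 → slow++,fast++
(s=1,f=2) a[fast]=4=a[slow] dup → fast++
(s=1,f=3) a[fast]=7≠a[slow]=4 write a[2]=7 → slow++,fast++
(s=2,f=4) a[fast]=8≠a[slow]=7 write a[3]=8 → slow++,fast++
(s=3,f=5) a[fast]=8=a[slow] dup → fast++
(s=3,f=6) a[fast]=9≠a[slow]=8 write a[4]=9 → slow++,fast++
(s=4,f=7) a[fast]=10≠a[slow]=9 write a[5]=10 → slow++,fast++
(s=5,f=8) a[fast]=10=a[slow] dup → fast++
(s=5,f=9) a[fast]=13≠a[slow]=10 write a[6]=13 → slow++,fast++
(s=6,f=10) a[fast]=13=a[slow] dup → fast++
(s=6,f=11) a[fast]=13=a[slow] dup → fast++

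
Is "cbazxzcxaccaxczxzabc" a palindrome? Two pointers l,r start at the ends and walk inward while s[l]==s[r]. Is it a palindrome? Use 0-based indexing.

l=0 r=19: 'c'=='c', l++,r--
l=1 r=18: 'b'=='b', l++,r--
l=2 r=17: 'a'=='a', l++,r--
l=3 r=16: 'z'=='z', l++,r--
l=4 r=15: 'x'=='x', l++,r--
l=5 r=14: 'z'=='z', l++,r--
l=6 r=13: 'c'=='c', l++,r--
l=7 r=12: 'x'=='x', l++,r--
l=8 r=11: 'a'=='a', l++,r--
l=9 r=10: 'c'=='c', l++,r--

palindrome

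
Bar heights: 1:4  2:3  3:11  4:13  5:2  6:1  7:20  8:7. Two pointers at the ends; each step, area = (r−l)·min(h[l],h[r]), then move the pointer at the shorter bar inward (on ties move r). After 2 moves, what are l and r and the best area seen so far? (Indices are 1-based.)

[1,8] min(4,7)*7=28 best=28 * → l++
[2,8] min(3,7)*6=18 best=28 → l++

l=3, r=8, best area=28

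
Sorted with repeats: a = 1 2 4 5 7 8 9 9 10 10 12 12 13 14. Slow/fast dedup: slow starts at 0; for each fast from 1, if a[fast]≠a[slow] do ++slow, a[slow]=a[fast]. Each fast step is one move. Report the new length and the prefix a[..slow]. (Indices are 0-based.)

length 11; prefix = [1, 2, 4, 5, 7, 8, 9, 10, 12, 13, 14]

(s=0,f=1) a[fast]=2≠a[slow]=1 write a[1]=2 → slow++,fast++
(s=1,f=2) a[fast]=4≠a[slow]=2 write a[2]=4 → slow++,fast++
(s=2,f=3) a[fast]=5≠a[slow]=4 write a[3]=5 → slow++,fast++
(s=3,f=4) a[fast]=7≠a[slow]=5 write a[4]=7 → slow++,fast++
(s=4,f=5) a[fast]=8≠a[slow]=7 write a[5]=8 → slow++,fast++
(s=5,f=6) a[fast]=9≠a[slow]=8 write a[6]=9 → slow++,fast++
(s=6,f=7) a[fast]=9=a[slow] dup → fast++
(s=6,f=8) a[fast]=10≠a[slow]=9 write a[7]=10 → slow++,fast++
(s=7,f=9) a[fast]=10=a[slow] dup → fast++
(s=7,f=10) a[fast]=12≠a[slow]=10 write a[8]=12 → slow++,fast++
(s=8,f=11) a[fast]=12=a[slow] dup → fast++
(s=8,f=12) a[fast]=13≠a[slow]=12 write a[9]=13 → slow++,fast++
(s=9,f=13) a[fast]=14≠a[slow]=13 write a[10]=14 → slow++,fast++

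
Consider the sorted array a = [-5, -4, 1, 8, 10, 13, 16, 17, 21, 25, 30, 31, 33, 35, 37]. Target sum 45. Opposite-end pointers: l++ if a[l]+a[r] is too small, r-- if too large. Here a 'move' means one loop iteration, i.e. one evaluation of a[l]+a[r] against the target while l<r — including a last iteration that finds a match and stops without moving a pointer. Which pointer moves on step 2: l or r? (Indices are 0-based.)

l

[0,14] -5+37=32 <45 → l++
[1,14] -4+37=33 <45 → l++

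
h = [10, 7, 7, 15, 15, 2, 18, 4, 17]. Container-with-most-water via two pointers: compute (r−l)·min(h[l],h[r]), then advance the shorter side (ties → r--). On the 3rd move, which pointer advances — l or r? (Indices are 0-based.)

l

l=0 r=8: min(10,17)*8=80 best=80 *, l++
l=1 r=8: min(7,17)*7=49 best=80, l++
l=2 r=8: min(7,17)*6=42 best=80, l++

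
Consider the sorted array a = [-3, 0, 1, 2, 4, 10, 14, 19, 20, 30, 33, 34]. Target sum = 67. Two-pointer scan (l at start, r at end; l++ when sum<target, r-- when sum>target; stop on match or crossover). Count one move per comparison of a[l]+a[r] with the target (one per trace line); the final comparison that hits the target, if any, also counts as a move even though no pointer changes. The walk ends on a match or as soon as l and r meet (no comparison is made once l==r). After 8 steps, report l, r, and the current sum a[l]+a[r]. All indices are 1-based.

l=9, r=12, sum=54

[1,12] -3+34=31 <67 → l++
[2,12] 0+34=34 <67 → l++
[3,12] 1+34=35 <67 → l++
[4,12] 2+34=36 <67 → l++
[5,12] 4+34=38 <67 → l++
[6,12] 10+34=44 <67 → l++
[7,12] 14+34=48 <67 → l++
[8,12] 19+34=53 <67 → l++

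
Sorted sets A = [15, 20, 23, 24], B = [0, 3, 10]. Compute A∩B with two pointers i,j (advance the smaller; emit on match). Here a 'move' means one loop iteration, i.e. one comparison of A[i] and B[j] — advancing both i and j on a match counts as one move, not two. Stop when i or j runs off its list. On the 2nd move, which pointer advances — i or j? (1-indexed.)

j

[i=1,j=1] 15>0 → j++
[i=1,j=2] 15>3 → j++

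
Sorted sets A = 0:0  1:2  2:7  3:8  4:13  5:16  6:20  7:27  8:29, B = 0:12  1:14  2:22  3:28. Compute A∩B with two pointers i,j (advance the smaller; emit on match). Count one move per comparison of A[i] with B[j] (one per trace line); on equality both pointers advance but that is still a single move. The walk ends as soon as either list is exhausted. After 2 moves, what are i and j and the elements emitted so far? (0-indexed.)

i=2, j=0, emitted=[]

[i=0,j=0] 0<12 → i++
[i=1,j=0] 2<12 → i++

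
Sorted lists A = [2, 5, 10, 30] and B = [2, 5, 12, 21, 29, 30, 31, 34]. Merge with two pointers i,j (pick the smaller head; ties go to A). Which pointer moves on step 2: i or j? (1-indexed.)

j

[i=1,j=1] A[i]=2<=B[j]=2 take 2 → i++
[i=2,j=1] A[i]=5>B[j]=2 take 2 → j++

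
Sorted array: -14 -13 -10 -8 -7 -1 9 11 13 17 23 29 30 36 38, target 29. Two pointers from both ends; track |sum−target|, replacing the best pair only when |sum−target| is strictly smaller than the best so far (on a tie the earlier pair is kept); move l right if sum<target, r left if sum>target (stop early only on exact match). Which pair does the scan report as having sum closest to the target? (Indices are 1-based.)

pair (-7, 36) with sum 29 (|Δ|=0)

[1,15] -14+38=24 d=5 * → l++
[2,15] -13+38=25 d=4 * → l++
[3,15] -10+38=28 d=1 * → l++
[4,15] -8+38=30 d=1 → r--
[4,14] -8+36=28 d=1 → l++
[5,14] -7+36=29 d=0 * → stop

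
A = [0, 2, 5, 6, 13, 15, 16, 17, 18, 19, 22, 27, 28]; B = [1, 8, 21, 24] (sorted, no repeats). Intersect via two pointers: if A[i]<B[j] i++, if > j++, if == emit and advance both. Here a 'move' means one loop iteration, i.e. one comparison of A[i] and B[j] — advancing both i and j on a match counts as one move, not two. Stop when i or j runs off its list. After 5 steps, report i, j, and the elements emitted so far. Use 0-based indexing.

i=4, j=1, emitted=[]

[i=0,j=0] 0<1 → i++
[i=1,j=0] 2>1 → j++
[i=1,j=1] 2<8 → i++
[i=2,j=1] 5<8 → i++
[i=3,j=1] 6<8 → i++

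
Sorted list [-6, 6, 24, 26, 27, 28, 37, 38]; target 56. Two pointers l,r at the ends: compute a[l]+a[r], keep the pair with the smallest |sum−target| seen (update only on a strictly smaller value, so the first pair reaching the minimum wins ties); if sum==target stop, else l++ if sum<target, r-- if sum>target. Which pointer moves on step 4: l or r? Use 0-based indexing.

r

[0,7] -6+38=32 d=24 * → l++
[1,7] 6+38=44 d=12 * → l++
[2,7] 24+38=62 d=6 * → r--
[2,6] 24+37=61 d=5 * → r--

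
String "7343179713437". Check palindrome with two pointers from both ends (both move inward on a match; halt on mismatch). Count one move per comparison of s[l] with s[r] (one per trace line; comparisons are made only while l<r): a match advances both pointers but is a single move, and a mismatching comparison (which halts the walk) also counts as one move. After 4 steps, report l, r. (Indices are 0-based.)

l=0 r=12: '7'=='7', l++,r--
l=1 r=11: '3'=='3', l++,r--
l=2 r=10: '4'=='4', l++,r--
l=3 r=9: '3'=='3', l++,r--

l=4, r=8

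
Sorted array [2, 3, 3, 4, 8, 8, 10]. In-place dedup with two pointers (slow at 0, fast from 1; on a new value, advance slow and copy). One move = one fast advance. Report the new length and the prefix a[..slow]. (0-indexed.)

length 5; prefix = [2, 3, 4, 8, 10]

slow=0 fast=1: a[fast]=3≠a[slow]=2 write a[1]=3, slow++,fast++
slow=1 fast=2: a[fast]=3=a[slow] dup, fast++
slow=1 fast=3: a[fast]=4≠a[slow]=3 write a[2]=4, slow++,fast++
slow=2 fast=4: a[fast]=8≠a[slow]=4 write a[3]=8, slow++,fast++
slow=3 fast=5: a[fast]=8=a[slow] dup, fast++
slow=3 fast=6: a[fast]=10≠a[slow]=8 write a[4]=10, slow++,fast++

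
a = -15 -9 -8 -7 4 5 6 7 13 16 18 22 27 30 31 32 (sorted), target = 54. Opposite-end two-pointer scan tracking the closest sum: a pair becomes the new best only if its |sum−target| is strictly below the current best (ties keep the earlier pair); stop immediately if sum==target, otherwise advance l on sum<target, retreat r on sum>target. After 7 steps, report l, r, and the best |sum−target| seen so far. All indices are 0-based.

[0,15] -15+32=17 d=37 * → l++
[1,15] -9+32=23 d=31 * → l++
[2,15] -8+32=24 d=30 * → l++
[3,15] -7+32=25 d=29 * → l++
[4,15] 4+32=36 d=18 * → l++
[5,15] 5+32=37 d=17 * → l++
[6,15] 6+32=38 d=16 * → l++

l=7, r=15, best |Δ|=16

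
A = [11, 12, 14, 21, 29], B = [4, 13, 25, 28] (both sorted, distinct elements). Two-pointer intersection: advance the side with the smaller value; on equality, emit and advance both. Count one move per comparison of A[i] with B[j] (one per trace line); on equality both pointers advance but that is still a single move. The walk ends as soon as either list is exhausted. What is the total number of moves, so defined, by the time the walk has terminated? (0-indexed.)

8 moves

[i=0,j=0] 11>4 → j++
[i=0,j=1] 11<13 → i++
[i=1,j=1] 12<13 → i++
[i=2,j=1] 14>13 → j++
[i=2,j=2] 14<25 → i++
[i=3,j=2] 21<25 → i++
[i=4,j=2] 29>25 → j++
[i=4,j=3] 29>28 → j++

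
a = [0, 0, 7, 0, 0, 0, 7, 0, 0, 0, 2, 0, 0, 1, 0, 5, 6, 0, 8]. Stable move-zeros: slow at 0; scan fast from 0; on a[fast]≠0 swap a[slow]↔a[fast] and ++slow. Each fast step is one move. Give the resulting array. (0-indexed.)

(s=0,f=0) a[fast]=0 → fast++
(s=0,f=1) a[fast]=0 → fast++
(s=0,f=2) a[fast]=7≠0 swap→a[0]=7 → slow++,fast++
(s=1,f=3) a[fast]=0 → fast++
(s=1,f=4) a[fast]=0 → fast++
(s=1,f=5) a[fast]=0 → fast++
(s=1,f=6) a[fast]=7≠0 swap→a[1]=7 → slow++,fast++
(s=2,f=7) a[fast]=0 → fast++
(s=2,f=8) a[fast]=0 → fast++
(s=2,f=9) a[fast]=0 → fast++
(s=2,f=10) a[fast]=2≠0 swap→a[2]=2 → slow++,fast++
(s=3,f=11) a[fast]=0 → fast++
(s=3,f=12) a[fast]=0 → fast++
(s=3,f=13) a[fast]=1≠0 swap→a[3]=1 → slow++,fast++
(s=4,f=14) a[fast]=0 → fast++
(s=4,f=15) a[fast]=5≠0 swap→a[4]=5 → slow++,fast++
(s=5,f=16) a[fast]=6≠0 swap→a[5]=6 → slow++,fast++
(s=6,f=17) a[fast]=0 → fast++
(s=6,f=18) a[fast]=8≠0 swap→a[6]=8 → slow++,fast++

[7, 7, 2, 1, 5, 6, 8, 0, 0, 0, 0, 0, 0, 0, 0, 0, 0, 0, 0]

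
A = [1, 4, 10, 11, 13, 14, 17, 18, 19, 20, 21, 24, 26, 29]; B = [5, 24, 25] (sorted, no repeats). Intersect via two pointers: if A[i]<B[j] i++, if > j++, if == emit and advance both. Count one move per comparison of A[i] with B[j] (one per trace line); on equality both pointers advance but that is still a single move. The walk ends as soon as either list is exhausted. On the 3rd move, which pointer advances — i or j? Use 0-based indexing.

j

i=0 j=0: 1<5, i++
i=1 j=0: 4<5, i++
i=2 j=0: 10>5, j++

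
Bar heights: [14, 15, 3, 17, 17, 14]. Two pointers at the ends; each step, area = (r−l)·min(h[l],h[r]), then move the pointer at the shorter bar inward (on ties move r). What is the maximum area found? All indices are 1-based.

max area = 70

l=1 r=6: min(14,14)*5=70 best=70 *, r--
l=1 r=5: min(14,17)*4=56 best=70, l++
l=2 r=5: min(15,17)*3=45 best=70, l++
l=3 r=5: min(3,17)*2=6 best=70, l++
l=4 r=5: min(17,17)*1=17 best=70, r--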